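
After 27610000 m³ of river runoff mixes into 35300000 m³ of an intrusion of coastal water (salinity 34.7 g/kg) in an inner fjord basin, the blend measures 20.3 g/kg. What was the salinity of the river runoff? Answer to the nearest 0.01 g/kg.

Salt balance: 35,300,000×34.7 + 27,610,000×S = 62,910,000×20.3
1,224,910,000 + 27,610,000·S = 1,277,073,000
S = (1,277,073,000 − 1,224,910,000) / 27,610,000 = 1.8893 g/kg

1.89 g/kg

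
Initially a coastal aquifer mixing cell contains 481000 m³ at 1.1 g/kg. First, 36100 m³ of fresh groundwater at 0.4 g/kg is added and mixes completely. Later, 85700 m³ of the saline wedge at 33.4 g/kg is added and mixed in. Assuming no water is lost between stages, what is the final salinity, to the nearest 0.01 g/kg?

5.65 g/kg

Conserving salt mass:
Initial salt = 481,000×1.1 = 529,100
After stage 1: salt = 529,100 + 36,100×0.4 = 543,540; volume = 517,100 m³; S = 1.051 g/kg
After stage 2: salt = 543,540 + 85,700×33.4 = 3,405,920; volume = 602,800 m³
S = 3,405,920 / 602,800 = 5.6502 g/kg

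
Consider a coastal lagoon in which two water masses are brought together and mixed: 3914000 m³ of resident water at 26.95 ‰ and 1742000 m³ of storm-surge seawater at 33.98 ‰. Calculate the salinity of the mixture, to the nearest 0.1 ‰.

29.1 ‰

Weighted by volume,
salt = 3,914,000×26.95 + 1,742,000×33.98 = 105,482,300 + 59,193,160 = 164,675,460
volume = 3,914,000 + 1,742,000 = 5,656,000 m³
S = 164,675,460 / 5,656,000 = 29.115 ‰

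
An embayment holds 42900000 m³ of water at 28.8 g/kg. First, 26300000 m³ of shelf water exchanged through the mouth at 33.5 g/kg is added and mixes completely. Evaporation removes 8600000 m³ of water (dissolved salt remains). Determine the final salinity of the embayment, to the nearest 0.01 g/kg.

After mixing: salt = 42,900,000×28.8 + 26,300,000×33.5 = 2,116,570,000; volume = 69,200,000 m³
After evaporation: salt unchanged = 2,116,570,000; volume = 69,200,000 − 8,600,000 = 60,600,000 m³
S = 2,116,570,000 / 60,600,000 = 34.9269 g/kg

34.93 g/kg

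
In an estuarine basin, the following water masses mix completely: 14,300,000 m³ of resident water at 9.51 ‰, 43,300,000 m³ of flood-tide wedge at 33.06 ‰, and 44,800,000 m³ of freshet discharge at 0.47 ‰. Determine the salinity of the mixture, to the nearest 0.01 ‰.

15.51 ‰

Conserving salt mass:
salt = 14,300,000×9.51 + 43,300,000×33.06 + 44,800,000×0.47 = 135,993,000 + 1,431,498,000 + 21,056,000 = 1,588,547,000
volume = 14,300,000 + 43,300,000 + 44,800,000 = 102,400,000 m³
S = 1,588,547,000 / 102,400,000 = 15.5132 ‰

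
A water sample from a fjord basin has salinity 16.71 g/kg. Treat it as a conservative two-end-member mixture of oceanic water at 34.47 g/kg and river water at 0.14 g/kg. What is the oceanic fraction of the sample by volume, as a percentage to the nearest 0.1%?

Let g be the oceanic fraction. Salt balance per unit volume:
g×34.47 + (1−g)×0.14 = 16.71
g = (16.71 − 0.14) / (34.47 − 0.14) = 16.57/34.33 = 0.4827

48.3%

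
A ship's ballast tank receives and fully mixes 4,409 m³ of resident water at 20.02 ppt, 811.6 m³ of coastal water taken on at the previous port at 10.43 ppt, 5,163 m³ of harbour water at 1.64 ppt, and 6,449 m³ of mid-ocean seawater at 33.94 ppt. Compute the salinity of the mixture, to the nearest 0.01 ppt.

Salt balance:
salt = 4,409×20.02 + 811.6×10.43 + 5,163×1.64 + 6,449×33.94 = 88,268.18 + 8,464.988 + 8,467.32 + 218,879.06 = 324,079.548
volume = 4,409 + 811.6 + 5,163 + 6,449 = 16,832.6 m³
S = 324,079.548 / 16,832.6 = 19.2531 ppt

19.25 ppt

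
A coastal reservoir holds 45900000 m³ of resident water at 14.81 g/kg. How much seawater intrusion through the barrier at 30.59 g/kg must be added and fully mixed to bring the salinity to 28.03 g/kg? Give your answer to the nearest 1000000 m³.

237000000 m³

Salt balance: 45,900,000×14.81 + V×30.59 = (45,900,000+V)×28.03
679,779,000 + 30.59V = 1,286,577,000 + 28.03V
606,798,000 = 2.56V
V = 237,030,468.75 m³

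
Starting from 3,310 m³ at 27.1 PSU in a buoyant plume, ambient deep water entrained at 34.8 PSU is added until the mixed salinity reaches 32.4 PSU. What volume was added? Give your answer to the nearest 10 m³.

7310 m³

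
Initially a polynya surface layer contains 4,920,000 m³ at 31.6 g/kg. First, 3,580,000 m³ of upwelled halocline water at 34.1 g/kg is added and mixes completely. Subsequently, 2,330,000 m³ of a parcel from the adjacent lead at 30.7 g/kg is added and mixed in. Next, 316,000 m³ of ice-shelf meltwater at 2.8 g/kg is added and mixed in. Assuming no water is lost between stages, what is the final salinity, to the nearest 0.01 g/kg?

Mass of salt is conserved:
Initial salt = 4,920,000×31.6 = 155,472,000
After stage 1: salt = 155,472,000 + 3,580,000×34.1 = 277,550,000; volume = 8,500,000 m³; S = 32.653 g/kg
After stage 2: salt = 277,550,000 + 2,330,000×30.7 = 349,081,000; volume = 10,830,000 m³; S = 32.233 g/kg
After stage 3: salt = 349,081,000 + 316,000×2.8 = 349,965,800; volume = 11,146,000 m³
S = 349,965,800 / 11,146,000 = 31.3983 g/kg

31.40 g/kg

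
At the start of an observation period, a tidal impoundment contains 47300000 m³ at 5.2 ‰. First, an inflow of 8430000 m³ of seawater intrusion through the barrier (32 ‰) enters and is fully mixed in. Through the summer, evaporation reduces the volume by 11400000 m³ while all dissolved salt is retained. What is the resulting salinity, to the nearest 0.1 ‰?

11.6 ‰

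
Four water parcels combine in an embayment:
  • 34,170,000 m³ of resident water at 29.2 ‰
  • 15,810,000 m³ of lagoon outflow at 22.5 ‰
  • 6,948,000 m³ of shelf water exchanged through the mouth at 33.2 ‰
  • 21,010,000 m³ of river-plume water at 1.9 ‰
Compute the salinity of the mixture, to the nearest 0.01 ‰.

20.84 ‰

Weighted by volume,
salt = 34,170,000×29.2 + 15,810,000×22.5 + 6,948,000×33.2 + 21,010,000×1.9 = 997,764,000 + 355,725,000 + 230,673,600 + 39,919,000 = 1,624,081,600
volume = 34,170,000 + 15,810,000 + 6,948,000 + 21,010,000 = 77,938,000 m³
S = 1,624,081,600 / 77,938,000 = 20.8381 ‰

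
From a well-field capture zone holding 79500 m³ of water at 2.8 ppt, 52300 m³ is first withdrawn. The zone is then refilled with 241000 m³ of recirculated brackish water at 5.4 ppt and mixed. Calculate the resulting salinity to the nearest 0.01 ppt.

5.14 ppt

Remaining after removal: 27,200 m³ at 2.8 ppt (salt = 76,160)
After addition: salt = 76,160 + 241,000×5.4 = 1,377,560; volume = 268,200 m³
S = 1,377,560 / 268,200 = 5.1363 ppt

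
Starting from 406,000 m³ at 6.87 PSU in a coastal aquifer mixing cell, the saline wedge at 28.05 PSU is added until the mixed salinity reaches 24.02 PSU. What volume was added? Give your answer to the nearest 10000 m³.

1730000 m³

Salt balance: 406,000×6.87 + V×28.05 = (406,000+V)×24.02
2,789,220 + 28.05V = 9,752,120 + 24.02V
6,962,900 = 4.03V
V = 1,727,766.75 m³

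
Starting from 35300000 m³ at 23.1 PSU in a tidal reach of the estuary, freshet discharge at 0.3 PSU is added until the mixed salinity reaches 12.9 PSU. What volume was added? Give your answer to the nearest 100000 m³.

Salt balance: 35,300,000×23.1 + V×0.3 = (35,300,000+V)×12.9
815,430,000 + 0.3V = 455,370,000 + 12.9V
360,060,000 = 12.6V
V = 28,576,190.48 m³

28600000 m³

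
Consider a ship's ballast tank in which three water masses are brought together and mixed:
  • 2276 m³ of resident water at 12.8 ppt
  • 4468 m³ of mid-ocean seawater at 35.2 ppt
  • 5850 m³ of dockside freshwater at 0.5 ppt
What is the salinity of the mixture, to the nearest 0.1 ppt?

15.0 ppt

Weighted by volume,
salt = 2,276×12.8 + 4,468×35.2 + 5,850×0.5 = 29,132.8 + 157,273.6 + 2,925 = 189,331.4
volume = 2,276 + 4,468 + 5,850 = 12,594 m³
S = 189,331.4 / 12,594 = 15.033 ppt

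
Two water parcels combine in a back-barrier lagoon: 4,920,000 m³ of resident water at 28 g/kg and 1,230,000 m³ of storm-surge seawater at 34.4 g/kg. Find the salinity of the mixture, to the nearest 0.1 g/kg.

Salt balance:
salt = 4,920,000×28 + 1,230,000×34.4 = 137,760,000 + 42,312,000 = 180,072,000
volume = 4,920,000 + 1,230,000 = 6,150,000 m³
S = 180,072,000 / 6,150,000 = 29.28 g/kg

29.3 g/kg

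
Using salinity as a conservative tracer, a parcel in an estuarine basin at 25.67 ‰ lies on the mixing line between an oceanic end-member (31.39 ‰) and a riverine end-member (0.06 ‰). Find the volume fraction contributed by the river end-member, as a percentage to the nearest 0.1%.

18.3%

Let f be the freshwater fraction. Salt balance per unit volume:
f×0.06 + (1−f)×31.39 = 25.67
f = (31.39 − 25.67) / (31.39 − 0.06) = 5.72/31.33 = 0.1826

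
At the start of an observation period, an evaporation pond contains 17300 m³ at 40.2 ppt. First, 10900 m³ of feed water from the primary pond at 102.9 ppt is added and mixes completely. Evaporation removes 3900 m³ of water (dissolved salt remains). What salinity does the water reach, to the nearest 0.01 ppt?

74.78 ppt

After mixing: salt = 17,300×40.2 + 10,900×102.9 = 1,817,070; volume = 28,200 m³
After evaporation: salt unchanged = 1,817,070; volume = 28,200 − 3,900 = 24,300 m³
S = 1,817,070 / 24,300 = 74.7765 ppt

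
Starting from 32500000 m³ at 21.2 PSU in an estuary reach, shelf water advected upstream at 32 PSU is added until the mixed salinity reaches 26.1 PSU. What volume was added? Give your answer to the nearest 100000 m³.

Salt balance: 32,500,000×21.2 + V×32 = (32,500,000+V)×26.1
689,000,000 + 32V = 848,250,000 + 26.1V
159,250,000 = 5.9V
V = 26,991,525.42 m³

27000000 m³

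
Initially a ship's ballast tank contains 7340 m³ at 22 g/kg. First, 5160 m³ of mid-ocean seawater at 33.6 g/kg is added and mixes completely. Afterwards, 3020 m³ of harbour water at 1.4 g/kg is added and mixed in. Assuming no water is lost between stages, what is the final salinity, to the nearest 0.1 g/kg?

21.8 g/kg

Total salt / total volume:
Initial salt = 7,340×22 = 161,480
After stage 1: salt = 161,480 + 5,160×33.6 = 334,856; volume = 12,500 m³; S = 26.788 g/kg
After stage 2: salt = 334,856 + 3,020×1.4 = 339,084; volume = 15,520 m³
S = 339,084 / 15,520 = 21.8482 g/kg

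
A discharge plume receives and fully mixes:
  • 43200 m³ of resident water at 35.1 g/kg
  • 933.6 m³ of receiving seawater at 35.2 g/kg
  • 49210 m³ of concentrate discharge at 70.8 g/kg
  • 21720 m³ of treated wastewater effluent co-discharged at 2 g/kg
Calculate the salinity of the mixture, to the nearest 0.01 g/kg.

44.12 g/kg

Mass of salt is conserved:
salt = 43,200×35.1 + 933.6×35.2 + 49,210×70.8 + 21,720×2 = 1,516,320 + 32,862.72 + 3,484,068 + 43,440 = 5,076,690.72
volume = 43,200 + 933.6 + 49,210 + 21,720 = 115,063.6 m³
S = 5,076,690.72 / 115,063.6 = 44.1207 g/kg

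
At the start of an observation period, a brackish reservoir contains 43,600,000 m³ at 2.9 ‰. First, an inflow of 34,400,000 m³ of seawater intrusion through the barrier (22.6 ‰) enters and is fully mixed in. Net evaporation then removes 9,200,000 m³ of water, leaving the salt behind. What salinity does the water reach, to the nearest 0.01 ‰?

13.14 ‰

After mixing: salt = 43,600,000×2.9 + 34,400,000×22.6 = 903,880,000; volume = 78,000,000 m³
After evaporation: salt unchanged = 903,880,000; volume = 78,000,000 − 9,200,000 = 68,800,000 m³
S = 903,880,000 / 68,800,000 = 13.1378 ‰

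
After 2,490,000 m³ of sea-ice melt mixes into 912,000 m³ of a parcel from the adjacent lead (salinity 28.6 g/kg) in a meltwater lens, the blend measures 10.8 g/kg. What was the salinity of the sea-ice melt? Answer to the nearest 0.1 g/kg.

4.3 g/kg

Salt balance: 912,000×28.6 + 2,490,000×S = 3,402,000×10.8
26,083,200 + 2,490,000·S = 36,741,600
S = (36,741,600 − 26,083,200) / 2,490,000 = 4.2805 g/kg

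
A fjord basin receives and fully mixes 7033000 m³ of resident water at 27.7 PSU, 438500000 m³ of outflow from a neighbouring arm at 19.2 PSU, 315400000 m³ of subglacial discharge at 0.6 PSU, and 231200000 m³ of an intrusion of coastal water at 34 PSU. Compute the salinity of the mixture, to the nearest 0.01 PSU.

16.80 PSU

By conservation of dissolved salt,
salt = 7,033,000×27.7 + 438,500,000×19.2 + 315,400,000×0.6 + 231,200,000×34 = 194,814,100 + 8,419,200,000 + 189,240,000 + 7,860,800,000 = 16,664,054,100
volume = 7,033,000 + 438,500,000 + 315,400,000 + 231,200,000 = 992,133,000 m³
S = 16,664,054,100 / 992,133,000 = 16.7962 PSU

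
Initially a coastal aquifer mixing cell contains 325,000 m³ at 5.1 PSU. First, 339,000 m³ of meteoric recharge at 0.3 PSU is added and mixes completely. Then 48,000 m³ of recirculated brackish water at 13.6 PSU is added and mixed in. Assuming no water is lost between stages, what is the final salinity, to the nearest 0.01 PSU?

3.39 PSU

Salt balance:
Initial salt = 325,000×5.1 = 1,657,500
After stage 1: salt = 1,657,500 + 339,000×0.3 = 1,759,200; volume = 664,000 m³; S = 2.649 PSU
After stage 2: salt = 1,759,200 + 48,000×13.6 = 2,412,000; volume = 712,000 m³
S = 2,412,000 / 712,000 = 3.3876 PSU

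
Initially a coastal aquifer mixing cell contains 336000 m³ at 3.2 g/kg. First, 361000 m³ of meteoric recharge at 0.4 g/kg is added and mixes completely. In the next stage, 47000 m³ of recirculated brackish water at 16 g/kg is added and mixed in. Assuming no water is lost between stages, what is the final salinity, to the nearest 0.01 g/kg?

2.65 g/kg

Mass of salt is conserved:
Initial salt = 336,000×3.2 = 1,075,200
After stage 1: salt = 1,075,200 + 361,000×0.4 = 1,219,600; volume = 697,000 m³; S = 1.75 g/kg
After stage 2: salt = 1,219,600 + 47,000×16 = 1,971,600; volume = 744,000 m³
S = 1,971,600 / 744,000 = 2.65 g/kg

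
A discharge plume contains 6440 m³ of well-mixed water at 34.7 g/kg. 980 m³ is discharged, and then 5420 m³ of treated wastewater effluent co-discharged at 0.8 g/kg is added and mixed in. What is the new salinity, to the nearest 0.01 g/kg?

Remaining after removal: 5,460 m³ at 34.7 g/kg (salt = 189,462)
After addition: salt = 189,462 + 5,420×0.8 = 193,798; volume = 10,880 m³
S = 193,798 / 10,880 = 17.8123 g/kg

17.81 g/kg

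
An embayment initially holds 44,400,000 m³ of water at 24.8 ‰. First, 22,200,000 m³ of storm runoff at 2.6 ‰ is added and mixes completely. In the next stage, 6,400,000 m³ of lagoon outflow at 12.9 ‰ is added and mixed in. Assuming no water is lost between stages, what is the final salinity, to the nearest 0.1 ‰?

17.0 ‰

Mass of salt is conserved:
Initial salt = 44,400,000×24.8 = 1,101,120,000
After stage 1: salt = 1,101,120,000 + 22,200,000×2.6 = 1,158,840,000; volume = 66,600,000 m³; S = 17.4 ‰
After stage 2: salt = 1,158,840,000 + 6,400,000×12.9 = 1,241,400,000; volume = 73,000,000 m³
S = 1,241,400,000 / 73,000,000 = 17.0055 ‰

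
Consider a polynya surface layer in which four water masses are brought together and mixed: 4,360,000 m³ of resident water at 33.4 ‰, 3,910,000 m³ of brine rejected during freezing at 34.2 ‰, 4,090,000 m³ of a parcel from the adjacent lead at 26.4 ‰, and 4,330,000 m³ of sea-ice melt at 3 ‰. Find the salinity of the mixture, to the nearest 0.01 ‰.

23.99 ‰

Mass of salt is conserved:
salt = 4,360,000×33.4 + 3,910,000×34.2 + 4,090,000×26.4 + 4,330,000×3 = 145,624,000 + 133,722,000 + 107,976,000 + 12,990,000 = 400,312,000
volume = 4,360,000 + 3,910,000 + 4,090,000 + 4,330,000 = 16,690,000 m³
S = 400,312,000 / 16,690,000 = 23.9851 ‰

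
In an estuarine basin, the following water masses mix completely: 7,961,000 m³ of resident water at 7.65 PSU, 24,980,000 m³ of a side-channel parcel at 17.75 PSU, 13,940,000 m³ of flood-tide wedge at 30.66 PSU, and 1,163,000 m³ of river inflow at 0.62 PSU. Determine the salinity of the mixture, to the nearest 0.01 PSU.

19.41 PSU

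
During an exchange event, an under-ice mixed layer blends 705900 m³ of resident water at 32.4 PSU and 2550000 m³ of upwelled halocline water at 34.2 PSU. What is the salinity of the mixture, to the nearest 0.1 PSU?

Mass of salt is conserved:
salt = 705,900×32.4 + 2,550,000×34.2 = 22,871,160 + 87,210,000 = 110,081,160
volume = 705,900 + 2,550,000 = 3,255,900 m³
S = 110,081,160 / 3,255,900 = 33.81 PSU

33.8 PSU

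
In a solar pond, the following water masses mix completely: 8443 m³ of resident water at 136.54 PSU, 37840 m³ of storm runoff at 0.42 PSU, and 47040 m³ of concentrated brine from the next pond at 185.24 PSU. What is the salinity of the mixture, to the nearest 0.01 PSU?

Weighted by volume,
salt = 8,443×136.54 + 37,840×0.42 + 47,040×185.24 = 1,152,807.22 + 15,892.8 + 8,713,689.6 = 9,882,389.62
volume = 8,443 + 37,840 + 47,040 = 93,323 m³
S = 9,882,389.62 / 93,323 = 105.8945 PSU

105.89 PSU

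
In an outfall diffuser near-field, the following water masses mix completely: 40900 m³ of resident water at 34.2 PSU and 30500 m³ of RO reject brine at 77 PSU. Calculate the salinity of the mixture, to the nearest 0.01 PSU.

Mass of salt is conserved:
salt = 40,900×34.2 + 30,500×77 = 1,398,780 + 2,348,500 = 3,747,280
volume = 40,900 + 30,500 = 71,400 m³
S = 3,747,280 / 71,400 = 52.4829 PSU

52.48 PSU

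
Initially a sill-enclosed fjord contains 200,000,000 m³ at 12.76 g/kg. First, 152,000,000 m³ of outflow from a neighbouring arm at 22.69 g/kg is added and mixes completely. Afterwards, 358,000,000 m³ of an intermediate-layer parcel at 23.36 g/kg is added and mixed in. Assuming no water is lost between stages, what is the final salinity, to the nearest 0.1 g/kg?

20.2 g/kg

Total salt / total volume:
Initial salt = 200,000,000×12.76 = 2,552,000,000
After stage 1: salt = 2,552,000,000 + 152,000,000×22.69 = 6,000,880,000; volume = 352,000,000 m³; S = 17.048 g/kg
After stage 2: salt = 6,000,880,000 + 358,000,000×23.36 = 14,363,760,000; volume = 710,000,000 m³
S = 14,363,760,000 / 710,000,000 = 20.2306 g/kg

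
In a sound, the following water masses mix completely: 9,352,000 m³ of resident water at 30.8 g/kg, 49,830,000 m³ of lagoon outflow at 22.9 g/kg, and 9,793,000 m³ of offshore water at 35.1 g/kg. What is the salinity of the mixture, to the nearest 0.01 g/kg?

25.70 g/kg

Salt balance:
salt = 9,352,000×30.8 + 49,830,000×22.9 + 9,793,000×35.1 = 288,041,600 + 1,141,107,000 + 343,734,300 = 1,772,882,900
volume = 9,352,000 + 49,830,000 + 9,793,000 = 68,975,000 m³
S = 1,772,882,900 / 68,975,000 = 25.7033 g/kg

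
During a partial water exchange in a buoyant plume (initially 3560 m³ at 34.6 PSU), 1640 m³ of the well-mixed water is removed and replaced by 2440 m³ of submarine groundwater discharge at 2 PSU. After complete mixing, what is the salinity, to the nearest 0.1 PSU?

Remaining after removal: 1,920 m³ at 34.6 PSU (salt = 66,432)
After addition: salt = 66,432 + 2,440×2 = 71,312; volume = 4,360 m³
S = 71,312 / 4,360 = 16.356 PSU

16.4 PSU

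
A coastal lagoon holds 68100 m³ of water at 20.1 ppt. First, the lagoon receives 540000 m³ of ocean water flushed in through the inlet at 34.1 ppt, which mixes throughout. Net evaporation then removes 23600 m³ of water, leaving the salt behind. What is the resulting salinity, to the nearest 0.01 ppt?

After mixing: salt = 68,100×20.1 + 540,000×34.1 = 19,782,810; volume = 608,100 m³
After evaporation: salt unchanged = 19,782,810; volume = 608,100 − 23,600 = 584,500 m³
S = 19,782,810 / 584,500 = 33.8457 ppt

33.85 ppt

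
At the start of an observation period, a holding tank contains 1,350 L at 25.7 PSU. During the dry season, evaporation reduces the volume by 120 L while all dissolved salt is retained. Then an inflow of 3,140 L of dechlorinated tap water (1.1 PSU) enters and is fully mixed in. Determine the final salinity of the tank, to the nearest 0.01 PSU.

8.73 PSU

After evaporation: salt = 1,350×25.7 = 34,695; volume = 1,350 − 120 = 1,230 L
After mixing: salt = 34,695 + 3,140×1.1 = 38,149; volume = 1,230 + 3,140 = 4,370 L
S = 38,149 / 4,370 = 8.7297 PSU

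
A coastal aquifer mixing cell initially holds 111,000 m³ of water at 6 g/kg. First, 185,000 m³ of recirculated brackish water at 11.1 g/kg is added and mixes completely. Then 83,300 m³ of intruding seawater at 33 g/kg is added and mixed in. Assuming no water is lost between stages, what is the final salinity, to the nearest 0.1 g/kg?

Conserving salt mass:
Initial salt = 111,000×6 = 666,000
After stage 1: salt = 666,000 + 185,000×11.1 = 2,719,500; volume = 296,000 m³; S = 9.188 g/kg
After stage 2: salt = 2,719,500 + 83,300×33 = 5,468,400; volume = 379,300 m³
S = 5,468,400 / 379,300 = 14.4171 g/kg

14.4 g/kg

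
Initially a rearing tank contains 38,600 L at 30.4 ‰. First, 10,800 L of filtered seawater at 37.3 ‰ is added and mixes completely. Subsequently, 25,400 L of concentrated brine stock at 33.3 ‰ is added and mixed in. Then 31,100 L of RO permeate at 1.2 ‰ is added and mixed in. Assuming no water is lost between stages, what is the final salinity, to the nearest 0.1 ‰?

Weighted by volume,
Initial salt = 38,600×30.4 = 1,173,440
After stage 1: salt = 1,173,440 + 10,800×37.3 = 1,576,280; volume = 49,400 L; S = 31.909 ‰
After stage 2: salt = 1,576,280 + 25,400×33.3 = 2,422,100; volume = 74,800 L; S = 32.381 ‰
After stage 3: salt = 2,422,100 + 31,100×1.2 = 2,459,420; volume = 105,900 L
S = 2,459,420 / 105,900 = 23.224 ‰

23.2 ‰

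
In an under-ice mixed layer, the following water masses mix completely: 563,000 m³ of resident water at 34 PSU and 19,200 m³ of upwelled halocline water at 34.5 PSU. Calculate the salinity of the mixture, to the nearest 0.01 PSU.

Weighted by volume,
salt = 563,000×34 + 19,200×34.5 = 19,142,000 + 662,400 = 19,804,400
volume = 563,000 + 19,200 = 582,200 m³
S = 19,804,400 / 582,200 = 34.0165 PSU

34.02 PSU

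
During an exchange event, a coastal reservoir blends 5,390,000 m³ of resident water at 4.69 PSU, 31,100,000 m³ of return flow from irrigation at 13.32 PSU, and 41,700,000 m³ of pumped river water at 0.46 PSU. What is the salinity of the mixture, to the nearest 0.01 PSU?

Salt balance:
salt = 5,390,000×4.69 + 31,100,000×13.32 + 41,700,000×0.46 = 25,279,100 + 414,252,000 + 19,182,000 = 458,713,100
volume = 5,390,000 + 31,100,000 + 41,700,000 = 78,190,000 m³
S = 458,713,100 / 78,190,000 = 5.8666 PSU

5.87 PSU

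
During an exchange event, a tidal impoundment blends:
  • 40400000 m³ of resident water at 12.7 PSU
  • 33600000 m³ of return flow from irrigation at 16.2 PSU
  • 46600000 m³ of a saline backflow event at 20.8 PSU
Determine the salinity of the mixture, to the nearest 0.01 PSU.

Salt balance:
salt = 40,400,000×12.7 + 33,600,000×16.2 + 46,600,000×20.8 = 513,080,000 + 544,320,000 + 969,280,000 = 2,026,680,000
volume = 40,400,000 + 33,600,000 + 46,600,000 = 120,600,000 m³
S = 2,026,680,000 / 120,600,000 = 16.805 PSU

16.80 PSU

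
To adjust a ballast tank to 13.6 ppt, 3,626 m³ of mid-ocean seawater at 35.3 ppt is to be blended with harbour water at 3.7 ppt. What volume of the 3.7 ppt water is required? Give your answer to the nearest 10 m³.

Salt balance: 3,626×35.3 + V×3.7 = (3,626+V)×13.6
127,997.8 + 3.7V = 49,313.6 + 13.6V
78,684.2 = 9.9V
V = 7,947.9 m³

7950 m³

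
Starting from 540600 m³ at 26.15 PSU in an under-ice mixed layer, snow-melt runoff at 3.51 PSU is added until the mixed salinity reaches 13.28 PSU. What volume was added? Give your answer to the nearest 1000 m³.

712000 m³

Salt balance: 540,600×26.15 + V×3.51 = (540,600+V)×13.28
14,136,690 + 3.51V = 7,179,168 + 13.28V
6,957,522 = 9.77V
V = 712,131.22 m³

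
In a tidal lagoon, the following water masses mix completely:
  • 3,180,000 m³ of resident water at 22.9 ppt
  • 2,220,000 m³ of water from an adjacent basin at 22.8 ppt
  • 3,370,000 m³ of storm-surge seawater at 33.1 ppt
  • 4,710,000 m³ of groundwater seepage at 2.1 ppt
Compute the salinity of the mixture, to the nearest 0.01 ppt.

18.17 ppt

Weighted by volume,
salt = 3,180,000×22.9 + 2,220,000×22.8 + 3,370,000×33.1 + 4,710,000×2.1 = 72,822,000 + 50,616,000 + 111,547,000 + 9,891,000 = 244,876,000
volume = 3,180,000 + 2,220,000 + 3,370,000 + 4,710,000 = 13,480,000 m³
S = 244,876,000 / 13,480,000 = 18.1659 ppt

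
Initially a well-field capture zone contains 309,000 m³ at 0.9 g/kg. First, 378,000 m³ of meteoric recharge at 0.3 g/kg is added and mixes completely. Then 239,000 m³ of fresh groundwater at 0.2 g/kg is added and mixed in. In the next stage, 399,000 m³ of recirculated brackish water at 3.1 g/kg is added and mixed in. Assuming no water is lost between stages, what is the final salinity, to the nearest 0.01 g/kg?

Mass of salt is conserved:
Initial salt = 309,000×0.9 = 278,100
After stage 1: salt = 278,100 + 378,000×0.3 = 391,500; volume = 687,000 m³; S = 0.57 g/kg
After stage 2: salt = 391,500 + 239,000×0.2 = 439,300; volume = 926,000 m³; S = 0.474 g/kg
After stage 3: salt = 439,300 + 399,000×3.1 = 1,676,200; volume = 1,325,000 m³
S = 1,676,200 / 1,325,000 = 1.2651 g/kg

1.27 g/kg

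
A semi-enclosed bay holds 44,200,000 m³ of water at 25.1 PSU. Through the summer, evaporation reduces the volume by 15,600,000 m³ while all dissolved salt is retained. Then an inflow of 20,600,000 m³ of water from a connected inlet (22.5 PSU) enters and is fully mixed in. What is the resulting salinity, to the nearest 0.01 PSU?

After evaporation: salt = 44,200,000×25.1 = 1,109,420,000; volume = 44,200,000 − 15,600,000 = 28,600,000 m³
After mixing: salt = 1,109,420,000 + 20,600,000×22.5 = 1,572,920,000; volume = 28,600,000 + 20,600,000 = 49,200,000 m³
S = 1,572,920,000 / 49,200,000 = 31.9699 PSU

31.97 PSU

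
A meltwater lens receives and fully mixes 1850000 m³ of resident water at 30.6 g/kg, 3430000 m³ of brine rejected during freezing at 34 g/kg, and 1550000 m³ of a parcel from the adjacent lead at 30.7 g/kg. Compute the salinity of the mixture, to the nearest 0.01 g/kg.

Salt balance:
salt = 1,850,000×30.6 + 3,430,000×34 + 1,550,000×30.7 = 56,610,000 + 116,620,000 + 47,585,000 = 220,815,000
volume = 1,850,000 + 3,430,000 + 1,550,000 = 6,830,000 m³
S = 220,815,000 / 6,830,000 = 32.3302 g/kg

32.33 g/kg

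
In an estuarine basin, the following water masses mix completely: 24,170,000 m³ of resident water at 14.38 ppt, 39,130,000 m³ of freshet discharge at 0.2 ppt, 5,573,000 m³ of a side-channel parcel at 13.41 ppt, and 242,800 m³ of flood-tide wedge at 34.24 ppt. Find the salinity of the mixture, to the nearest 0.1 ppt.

Weighted by volume,
salt = 24,170,000×14.38 + 39,130,000×0.2 + 5,573,000×13.41 + 242,800×34.24 = 347,564,600 + 7,826,000 + 74,733,930 + 8,313,472 = 438,438,002
volume = 24,170,000 + 39,130,000 + 5,573,000 + 242,800 = 69,115,800 m³
S = 438,438,002 / 69,115,800 = 6.344 ppt

6.3 ppt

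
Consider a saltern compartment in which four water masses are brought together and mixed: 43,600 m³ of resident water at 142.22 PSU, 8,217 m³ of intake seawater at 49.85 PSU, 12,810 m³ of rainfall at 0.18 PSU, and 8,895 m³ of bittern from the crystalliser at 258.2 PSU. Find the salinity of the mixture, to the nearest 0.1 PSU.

Conserving salt mass:
salt = 43,600×142.22 + 8,217×49.85 + 12,810×0.18 + 8,895×258.2 = 6,200,792 + 409,617.45 + 2,305.8 + 2,296,689 = 8,909,404.25
volume = 43,600 + 8,217 + 12,810 + 8,895 = 73,522 m³
S = 8,909,404.25 / 73,522 = 121.18 PSU

121.2 PSU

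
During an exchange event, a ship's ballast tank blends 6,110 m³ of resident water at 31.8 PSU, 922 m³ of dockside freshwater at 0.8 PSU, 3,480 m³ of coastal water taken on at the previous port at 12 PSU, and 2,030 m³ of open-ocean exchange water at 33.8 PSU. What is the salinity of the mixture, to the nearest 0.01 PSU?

Weighted by volume,
salt = 6,110×31.8 + 922×0.8 + 3,480×12 + 2,030×33.8 = 194,298 + 737.6 + 41,760 + 68,614 = 305,409.6
volume = 6,110 + 922 + 3,480 + 2,030 = 12,542 m³
S = 305,409.6 / 12,542 = 24.3509 PSU

24.35 PSU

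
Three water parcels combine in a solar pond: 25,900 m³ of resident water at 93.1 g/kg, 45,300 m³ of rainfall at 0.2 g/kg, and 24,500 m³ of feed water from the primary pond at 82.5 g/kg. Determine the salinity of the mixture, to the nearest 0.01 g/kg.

46.41 g/kg

Mass of salt is conserved:
salt = 25,900×93.1 + 45,300×0.2 + 24,500×82.5 = 2,411,290 + 9,060 + 2,021,250 = 4,441,600
volume = 25,900 + 45,300 + 24,500 = 95,700 m³
S = 4,441,600 / 95,700 = 46.4117 g/kg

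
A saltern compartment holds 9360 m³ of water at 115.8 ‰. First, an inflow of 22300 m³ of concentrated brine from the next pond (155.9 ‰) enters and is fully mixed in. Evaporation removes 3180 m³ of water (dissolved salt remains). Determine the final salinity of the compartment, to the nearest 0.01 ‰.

After mixing: salt = 9,360×115.8 + 22,300×155.9 = 4,560,458; volume = 31,660 m³
After evaporation: salt unchanged = 4,560,458; volume = 31,660 − 3,180 = 28,480 m³
S = 4,560,458 / 28,480 = 160.1284 ‰

160.13 ‰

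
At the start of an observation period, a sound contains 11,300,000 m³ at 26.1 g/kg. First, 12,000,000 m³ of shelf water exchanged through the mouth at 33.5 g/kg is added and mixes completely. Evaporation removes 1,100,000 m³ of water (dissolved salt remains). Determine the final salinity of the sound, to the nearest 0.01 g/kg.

After mixing: salt = 11,300,000×26.1 + 12,000,000×33.5 = 696,930,000; volume = 23,300,000 m³
After evaporation: salt unchanged = 696,930,000; volume = 23,300,000 − 1,100,000 = 22,200,000 m³
S = 696,930,000 / 22,200,000 = 31.3932 g/kg

31.39 g/kg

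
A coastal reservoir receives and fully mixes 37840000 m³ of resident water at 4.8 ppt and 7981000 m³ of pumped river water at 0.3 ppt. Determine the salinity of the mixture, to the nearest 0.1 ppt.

Total salt / total volume:
salt = 37,840,000×4.8 + 7,981,000×0.3 = 181,632,000 + 2,394,300 = 184,026,300
volume = 37,840,000 + 7,981,000 = 45,821,000 m³
S = 184,026,300 / 45,821,000 = 4.016 ppt

4.0 ppt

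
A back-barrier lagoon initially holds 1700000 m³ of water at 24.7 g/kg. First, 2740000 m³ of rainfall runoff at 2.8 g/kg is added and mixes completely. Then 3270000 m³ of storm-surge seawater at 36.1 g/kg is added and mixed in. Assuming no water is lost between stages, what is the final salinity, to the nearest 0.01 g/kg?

21.75 g/kg

Total salt / total volume:
Initial salt = 1,700,000×24.7 = 41,990,000
After stage 1: salt = 41,990,000 + 2,740,000×2.8 = 49,662,000; volume = 4,440,000 m³; S = 11.185 g/kg
After stage 2: salt = 49,662,000 + 3,270,000×36.1 = 167,709,000; volume = 7,710,000 m³
S = 167,709,000 / 7,710,000 = 21.7521 g/kg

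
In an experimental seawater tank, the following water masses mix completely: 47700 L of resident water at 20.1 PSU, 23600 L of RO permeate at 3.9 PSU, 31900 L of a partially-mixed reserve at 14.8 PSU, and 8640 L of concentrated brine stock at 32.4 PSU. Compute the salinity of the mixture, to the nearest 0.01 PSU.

16.12 PSU

Conserving salt mass:
salt = 47,700×20.1 + 23,600×3.9 + 31,900×14.8 + 8,640×32.4 = 958,770 + 92,040 + 472,120 + 279,936 = 1,802,866
volume = 47,700 + 23,600 + 31,900 + 8,640 = 111,840 L
S = 1,802,866 / 111,840 = 16.12 PSU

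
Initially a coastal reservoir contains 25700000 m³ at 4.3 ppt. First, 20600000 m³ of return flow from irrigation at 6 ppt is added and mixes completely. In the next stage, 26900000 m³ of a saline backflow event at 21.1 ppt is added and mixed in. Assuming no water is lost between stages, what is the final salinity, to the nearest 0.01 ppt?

10.95 ppt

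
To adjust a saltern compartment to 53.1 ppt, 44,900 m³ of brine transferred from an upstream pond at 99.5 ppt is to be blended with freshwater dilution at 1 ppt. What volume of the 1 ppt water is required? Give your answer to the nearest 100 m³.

40000 m³

Salt balance: 44,900×99.5 + V×1 = (44,900+V)×53.1
4,467,550 + 1V = 2,384,190 + 53.1V
2,083,360 = 52.1V
V = 39,987.72 m³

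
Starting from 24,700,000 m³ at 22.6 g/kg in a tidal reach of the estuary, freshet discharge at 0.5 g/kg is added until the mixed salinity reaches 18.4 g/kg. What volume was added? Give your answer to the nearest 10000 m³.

Salt balance: 24,700,000×22.6 + V×0.5 = (24,700,000+V)×18.4
558,220,000 + 0.5V = 454,480,000 + 18.4V
103,740,000 = 17.9V
V = 5,795,530.73 m³

5800000 m³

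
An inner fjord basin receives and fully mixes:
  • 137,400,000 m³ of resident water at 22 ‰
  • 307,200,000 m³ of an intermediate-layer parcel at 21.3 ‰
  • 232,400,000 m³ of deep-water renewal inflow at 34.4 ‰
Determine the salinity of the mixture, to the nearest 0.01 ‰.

Total salt / total volume:
salt = 137,400,000×22 + 307,200,000×21.3 + 232,400,000×34.4 = 3,022,800,000 + 6,543,360,000 + 7,994,560,000 = 17,560,720,000
volume = 137,400,000 + 307,200,000 + 232,400,000 = 677,000,000 m³
S = 17,560,720,000 / 677,000,000 = 25.939 ‰

25.94 ‰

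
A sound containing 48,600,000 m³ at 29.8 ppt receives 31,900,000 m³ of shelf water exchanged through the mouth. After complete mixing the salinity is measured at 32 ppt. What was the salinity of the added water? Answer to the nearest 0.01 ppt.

35.35 ppt

Salt balance: 48,600,000×29.8 + 31,900,000×S = 80,500,000×32
1,448,280,000 + 31,900,000·S = 2,576,000,000
S = (2,576,000,000 − 1,448,280,000) / 31,900,000 = 35.3517 ppt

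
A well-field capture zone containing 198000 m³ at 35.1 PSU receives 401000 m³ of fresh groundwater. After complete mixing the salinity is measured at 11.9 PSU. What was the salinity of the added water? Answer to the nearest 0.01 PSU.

Salt balance: 198,000×35.1 + 401,000×S = 599,000×11.9
6,949,800 + 401,000·S = 7,128,100
S = (7,128,100 − 6,949,800) / 401,000 = 0.4446 PSU

0.44 PSU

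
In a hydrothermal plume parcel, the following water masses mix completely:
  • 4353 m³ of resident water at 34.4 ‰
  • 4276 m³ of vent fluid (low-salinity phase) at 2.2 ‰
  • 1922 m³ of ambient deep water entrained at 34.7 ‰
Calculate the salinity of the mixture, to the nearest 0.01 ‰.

21.40 ‰

Mass of salt is conserved:
salt = 4,353×34.4 + 4,276×2.2 + 1,922×34.7 = 149,743.2 + 9,407.2 + 66,693.4 = 225,843.8
volume = 4,353 + 4,276 + 1,922 = 10,551 m³
S = 225,843.8 / 10,551 = 21.405 ‰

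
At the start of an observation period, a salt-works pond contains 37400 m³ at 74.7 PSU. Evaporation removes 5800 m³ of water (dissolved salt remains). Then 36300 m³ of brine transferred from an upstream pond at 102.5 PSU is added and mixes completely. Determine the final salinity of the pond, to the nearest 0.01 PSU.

95.94 PSU

After evaporation: salt = 37,400×74.7 = 2,793,780; volume = 37,400 − 5,800 = 31,600 m³
After mixing: salt = 2,793,780 + 36,300×102.5 = 6,514,530; volume = 31,600 + 36,300 = 67,900 m³
S = 6,514,530 / 67,900 = 95.943 PSU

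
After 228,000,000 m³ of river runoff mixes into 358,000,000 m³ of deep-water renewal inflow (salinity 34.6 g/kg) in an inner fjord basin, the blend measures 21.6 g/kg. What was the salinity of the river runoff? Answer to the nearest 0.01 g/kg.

1.19 g/kg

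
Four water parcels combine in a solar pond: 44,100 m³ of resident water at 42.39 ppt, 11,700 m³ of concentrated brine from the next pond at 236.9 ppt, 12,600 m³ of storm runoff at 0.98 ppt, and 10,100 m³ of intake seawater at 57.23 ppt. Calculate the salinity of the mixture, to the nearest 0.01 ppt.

Salt balance:
salt = 44,100×42.39 + 11,700×236.9 + 12,600×0.98 + 10,100×57.23 = 1,869,399 + 2,771,730 + 12,348 + 578,023 = 5,231,500
volume = 44,100 + 11,700 + 12,600 + 10,100 = 78,500 m³
S = 5,231,500 / 78,500 = 66.6433 ppt

66.64 ppt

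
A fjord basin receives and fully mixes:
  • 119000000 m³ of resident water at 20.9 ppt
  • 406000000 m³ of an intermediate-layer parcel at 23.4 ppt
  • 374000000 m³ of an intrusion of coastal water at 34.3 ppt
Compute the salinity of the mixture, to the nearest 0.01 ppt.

27.60 ppt

Weighted by volume,
salt = 119,000,000×20.9 + 406,000,000×23.4 + 374,000,000×34.3 = 2,487,100,000 + 9,500,400,000 + 12,828,200,000 = 24,815,700,000
volume = 119,000,000 + 406,000,000 + 374,000,000 = 899,000,000 m³
S = 24,815,700,000 / 899,000,000 = 27.6037 ppt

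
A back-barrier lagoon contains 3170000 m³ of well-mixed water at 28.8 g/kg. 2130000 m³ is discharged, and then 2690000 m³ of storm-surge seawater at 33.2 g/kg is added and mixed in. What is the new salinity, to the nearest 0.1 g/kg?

Remaining after removal: 1,040,000 m³ at 28.8 g/kg (salt = 29,952,000)
After addition: salt = 29,952,000 + 2,690,000×33.2 = 119,260,000; volume = 3,730,000 m³
S = 119,260,000 / 3,730,000 = 31.9732 g/kg

32.0 g/kg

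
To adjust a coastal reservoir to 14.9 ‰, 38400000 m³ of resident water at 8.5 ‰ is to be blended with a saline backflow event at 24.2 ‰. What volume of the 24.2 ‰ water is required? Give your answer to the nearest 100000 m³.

26400000 m³

Salt balance: 38,400,000×8.5 + V×24.2 = (38,400,000+V)×14.9
326,400,000 + 24.2V = 572,160,000 + 14.9V
245,760,000 = 9.3V
V = 26,425,806.45 m³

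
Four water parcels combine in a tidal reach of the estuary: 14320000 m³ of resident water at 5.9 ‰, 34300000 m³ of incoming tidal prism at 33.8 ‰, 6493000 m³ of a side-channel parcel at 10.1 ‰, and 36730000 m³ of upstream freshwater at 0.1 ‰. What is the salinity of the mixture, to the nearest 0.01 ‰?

Total salt / total volume:
salt = 14,320,000×5.9 + 34,300,000×33.8 + 6,493,000×10.1 + 36,730,000×0.1 = 84,488,000 + 1,159,340,000 + 65,579,300 + 3,673,000 = 1,313,080,300
volume = 14,320,000 + 34,300,000 + 6,493,000 + 36,730,000 = 91,843,000 m³
S = 1,313,080,300 / 91,843,000 = 14.297 ‰

14.30 ‰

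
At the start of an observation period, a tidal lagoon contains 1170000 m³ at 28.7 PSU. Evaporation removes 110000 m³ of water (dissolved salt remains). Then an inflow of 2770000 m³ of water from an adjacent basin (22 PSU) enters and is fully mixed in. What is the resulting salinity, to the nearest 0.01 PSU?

24.68 PSU

After evaporation: salt = 1,170,000×28.7 = 33,579,000; volume = 1,170,000 − 110,000 = 1,060,000 m³
After mixing: salt = 33,579,000 + 2,770,000×22 = 94,519,000; volume = 1,060,000 + 2,770,000 = 3,830,000 m³
S = 94,519,000 / 3,830,000 = 24.6786 PSU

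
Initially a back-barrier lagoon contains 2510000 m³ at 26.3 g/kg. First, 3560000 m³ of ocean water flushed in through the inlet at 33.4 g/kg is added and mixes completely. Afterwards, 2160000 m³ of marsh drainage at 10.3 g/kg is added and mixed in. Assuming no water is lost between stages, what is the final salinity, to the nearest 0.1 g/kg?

Mass of salt is conserved:
Initial salt = 2,510,000×26.3 = 66,013,000
After stage 1: salt = 66,013,000 + 3,560,000×33.4 = 184,917,000; volume = 6,070,000 m³; S = 30.464 g/kg
After stage 2: salt = 184,917,000 + 2,160,000×10.3 = 207,165,000; volume = 8,230,000 m³
S = 207,165,000 / 8,230,000 = 25.1719 g/kg

25.2 g/kg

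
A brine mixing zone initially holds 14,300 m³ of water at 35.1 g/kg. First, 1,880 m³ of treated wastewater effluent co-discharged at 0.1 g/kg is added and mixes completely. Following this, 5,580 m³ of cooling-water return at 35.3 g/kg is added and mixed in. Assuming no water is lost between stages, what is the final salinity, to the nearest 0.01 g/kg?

32.13 g/kg

Salt balance:
Initial salt = 14,300×35.1 = 501,930
After stage 1: salt = 501,930 + 1,880×0.1 = 502,118; volume = 16,180 m³; S = 31.033 g/kg
After stage 2: salt = 502,118 + 5,580×35.3 = 699,092; volume = 21,760 m³
S = 699,092 / 21,760 = 32.1274 g/kg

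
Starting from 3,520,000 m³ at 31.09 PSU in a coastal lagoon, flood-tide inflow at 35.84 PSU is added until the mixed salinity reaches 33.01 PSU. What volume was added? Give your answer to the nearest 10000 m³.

Salt balance: 3,520,000×31.09 + V×35.84 = (3,520,000+V)×33.01
109,436,800 + 35.84V = 116,195,200 + 33.01V
6,758,400 = 2.83V
V = 2,388,127.21 m³

2390000 m³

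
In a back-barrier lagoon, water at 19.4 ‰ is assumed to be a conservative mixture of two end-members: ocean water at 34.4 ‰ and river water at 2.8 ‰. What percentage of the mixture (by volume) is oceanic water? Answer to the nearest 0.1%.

52.5%

Let g be the oceanic fraction. Salt balance per unit volume:
g×34.4 + (1−g)×2.8 = 19.4
g = (19.4 − 2.8) / (34.4 − 2.8) = 16.6/31.6 = 0.5253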